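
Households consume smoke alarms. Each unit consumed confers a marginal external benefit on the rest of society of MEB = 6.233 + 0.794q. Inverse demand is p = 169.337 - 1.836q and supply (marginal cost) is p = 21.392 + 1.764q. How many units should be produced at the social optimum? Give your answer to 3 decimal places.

q* = 54.946

Social marginal benefit = demand + MEB = 175.570 - 1.042q.
Set SMB = MC: 175.570 - 1.042q = 21.392 + 1.764q → q* = 54.9458.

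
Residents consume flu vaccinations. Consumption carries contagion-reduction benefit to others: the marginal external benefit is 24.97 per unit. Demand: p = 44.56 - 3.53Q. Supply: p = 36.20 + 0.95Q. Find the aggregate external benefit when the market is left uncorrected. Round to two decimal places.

Market equilibrium (private): 36.20 + 0.95Q = 44.56 - 3.53Q → Q_m = 1.8661.
Total external benefit = MEB × Q_m = 24.97 × 1.8661 = 46.5965.

46.60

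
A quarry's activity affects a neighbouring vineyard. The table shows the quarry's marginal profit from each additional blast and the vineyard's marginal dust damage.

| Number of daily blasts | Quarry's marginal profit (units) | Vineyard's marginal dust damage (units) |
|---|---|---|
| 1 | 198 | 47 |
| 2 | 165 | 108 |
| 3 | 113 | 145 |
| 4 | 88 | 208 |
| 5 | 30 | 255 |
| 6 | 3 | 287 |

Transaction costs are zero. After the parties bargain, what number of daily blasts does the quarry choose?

Bargaining reaches the level where marginal profit last exceeds marginal dust damage.
That holds through level 2 (165 ≥ 108) but not at 3 (113 < 145).

2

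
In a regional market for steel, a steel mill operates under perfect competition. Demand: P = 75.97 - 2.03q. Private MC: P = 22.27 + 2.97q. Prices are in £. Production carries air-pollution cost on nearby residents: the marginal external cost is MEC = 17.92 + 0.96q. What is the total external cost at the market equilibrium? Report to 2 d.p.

Market equilibrium (private): 22.27 + 2.97q = 75.97 - 2.03q → q_m = 10.7400.
Total external cost = ∫₀^{q_m} (17.92 + 0.96q) dq = 17.92×10.7400 + ½×0.96×10.7400² = 247.8276.

£247.83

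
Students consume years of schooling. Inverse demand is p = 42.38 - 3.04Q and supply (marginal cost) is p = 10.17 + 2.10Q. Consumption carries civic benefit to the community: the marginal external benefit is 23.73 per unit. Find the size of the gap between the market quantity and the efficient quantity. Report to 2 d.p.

4.62 units

Market equilibrium (private): 10.17 + 2.10Q = 42.38 - 3.04Q → Q_m = 6.2665.
Social marginal benefit = demand + MEB = 66.11 - 3.04Q.
Set SMB = MC: 66.11 - 3.04Q = 10.17 + 2.10Q → Q* = 10.8833.
Gap = |6.2665 − 10.8833| = 4.6168.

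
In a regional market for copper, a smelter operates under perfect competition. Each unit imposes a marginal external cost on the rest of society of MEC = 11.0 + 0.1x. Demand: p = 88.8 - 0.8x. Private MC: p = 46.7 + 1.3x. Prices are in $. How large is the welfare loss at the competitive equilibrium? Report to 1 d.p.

Market equilibrium (private): 46.7 + 1.3x = 88.8 - 0.8x → x_m = 20.0476.
Social marginal cost = private MC + MEC = 57.7 + 1.4x.
Set SMC = demand: 57.7 + 1.4x = 88.8 - 0.8x → x* = 14.1364.
Height of the DWL triangle at x_m is SMC(x_m) − demand(x_m) = MEC(x_m) = 13.0048.
DWL = ½ × 5.9112 × 13.0048 = 38.4370.

DWL = $38.4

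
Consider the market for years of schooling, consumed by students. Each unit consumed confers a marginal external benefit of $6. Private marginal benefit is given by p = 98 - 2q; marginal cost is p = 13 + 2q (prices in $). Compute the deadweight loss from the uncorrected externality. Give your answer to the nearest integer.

Market equilibrium (private): 13 + 2q = 98 - 2q → q_m = 21.2500.
Social marginal benefit = demand + MEB = 104 - 2q.
Set SMB = MC: 104 - 2q = 13 + 2q → q* = 22.7500.
Between q* and q_m the wedge SMB − MC runs linearly from 0 to MEB(q_m), so the loss is a triangle.
DWL = ½ × 1.5000 × 6.0000 = 4.5000.

DWL = $5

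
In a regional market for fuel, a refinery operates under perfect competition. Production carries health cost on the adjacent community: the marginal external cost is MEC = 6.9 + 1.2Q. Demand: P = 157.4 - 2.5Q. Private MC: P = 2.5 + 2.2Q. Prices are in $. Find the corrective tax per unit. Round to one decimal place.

Social marginal cost = private MC + MEC = 9.4 + 3.4Q.
Set SMC = demand: 9.4 + 3.4Q = 157.4 - 2.5Q → Q* = 25.0847.
The Pigouvian tax equals MEC at Q*: 6.9 + 1.2×25.0847 = 37.0016.

tax = $37.0 per unit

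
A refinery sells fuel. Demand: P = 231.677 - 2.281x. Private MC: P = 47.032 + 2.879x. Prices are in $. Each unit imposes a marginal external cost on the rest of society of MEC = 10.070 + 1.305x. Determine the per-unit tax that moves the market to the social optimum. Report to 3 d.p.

tax = $45.309 per unit

Social marginal cost = private MC + MEC = 57.102 + 4.184x.
Set SMC = demand: 57.102 + 4.184x = 231.677 - 2.281x → x* = 27.0031.
The Pigouvian tax equals MEC at x*: 10.070 + 1.305×27.0031 = 45.3090.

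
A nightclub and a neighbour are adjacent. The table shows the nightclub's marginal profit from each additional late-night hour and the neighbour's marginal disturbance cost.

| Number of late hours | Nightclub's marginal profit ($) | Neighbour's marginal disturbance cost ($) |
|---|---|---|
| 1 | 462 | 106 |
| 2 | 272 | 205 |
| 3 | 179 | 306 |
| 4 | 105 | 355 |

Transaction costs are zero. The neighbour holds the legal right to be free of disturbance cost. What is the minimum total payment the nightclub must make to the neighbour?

$311

Efficient level: marginal profit ≥ marginal disturbance cost through level 2, so k* = 2.
With the neighbour holding the right, the nightclub must at least compensate total damage at k*: 106 + 205 = 311.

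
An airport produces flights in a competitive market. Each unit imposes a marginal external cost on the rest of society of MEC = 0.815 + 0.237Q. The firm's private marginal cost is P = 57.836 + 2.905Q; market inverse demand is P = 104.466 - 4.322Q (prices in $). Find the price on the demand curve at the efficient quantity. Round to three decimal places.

Social marginal cost = private MC + MEC = 58.651 + 3.142Q.
Set SMC = demand: 58.651 + 3.142Q = 104.466 - 4.322Q → Q* = 6.1381.
Consumer price on the demand curve at Q*: 104.466 − 4.322×6.1381 = 77.9371.

P = $77.937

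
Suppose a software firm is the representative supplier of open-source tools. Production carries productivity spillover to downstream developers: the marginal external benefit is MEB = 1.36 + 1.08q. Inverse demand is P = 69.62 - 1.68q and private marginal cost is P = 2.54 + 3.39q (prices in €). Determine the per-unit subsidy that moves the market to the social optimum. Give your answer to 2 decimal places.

subsidy = €19.89 per unit

Social marginal cost = private MC − MEB = 1.18 + 2.31q.
Set SMC = demand: 1.18 + 2.31q = 69.62 - 1.68q → q* = 17.1529.
The Pigouvian subsidy equals MEB at q*: 1.36 + 1.08×17.1529 = 19.8851.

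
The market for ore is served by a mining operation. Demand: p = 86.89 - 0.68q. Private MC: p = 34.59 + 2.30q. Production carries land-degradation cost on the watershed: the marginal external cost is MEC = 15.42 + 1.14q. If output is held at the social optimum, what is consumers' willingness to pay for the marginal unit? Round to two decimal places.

P = 80.80

Social marginal cost = private MC + MEC = 50.01 + 3.44q.
Set SMC = demand: 50.01 + 3.44q = 86.89 - 0.68q → q* = 8.9515.
Consumer price on the demand curve at q*: 86.89 − 0.68×8.9515 = 80.8030.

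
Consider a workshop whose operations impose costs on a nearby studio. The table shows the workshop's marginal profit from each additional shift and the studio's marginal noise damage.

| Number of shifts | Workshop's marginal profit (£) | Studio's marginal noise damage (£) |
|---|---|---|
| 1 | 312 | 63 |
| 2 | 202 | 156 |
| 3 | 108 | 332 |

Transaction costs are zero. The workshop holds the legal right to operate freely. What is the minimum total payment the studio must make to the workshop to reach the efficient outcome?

£108

Left alone the workshop would choose level 3 (marginal profit stays positive).
Efficient level: k* = 2 (marginal profit ≥ marginal noise damage through 2).
The studio must at least cover the workshop's forgone profit from cutting 3→2: 108 = 108.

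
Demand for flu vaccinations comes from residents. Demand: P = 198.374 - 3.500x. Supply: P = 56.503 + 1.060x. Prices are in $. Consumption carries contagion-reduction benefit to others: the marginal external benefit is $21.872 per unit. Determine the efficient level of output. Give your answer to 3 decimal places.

x* = 35.909

Social marginal benefit = demand + MEB = 220.246 - 3.500x.
Set SMB = MC: 220.246 - 3.500x = 56.503 + 1.060x → x* = 35.9086.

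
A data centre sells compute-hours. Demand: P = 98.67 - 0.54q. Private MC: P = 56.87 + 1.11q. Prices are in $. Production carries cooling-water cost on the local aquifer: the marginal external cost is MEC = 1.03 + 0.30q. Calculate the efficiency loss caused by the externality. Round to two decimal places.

Market equilibrium (private): 56.87 + 1.11q = 98.67 - 0.54q → q_m = 25.3333.
Social marginal cost = private MC + MEC = 57.90 + 1.41q.
Set SMC = demand: 57.90 + 1.41q = 98.67 - 0.54q → q* = 20.9077.
Between q* and q_m the wedge SMC − demand runs linearly from 0 to MEC(q_m), so the loss is a triangle.
DWL = ½ × 4.4256 × 8.6300 = 19.0965.

DWL = $19.10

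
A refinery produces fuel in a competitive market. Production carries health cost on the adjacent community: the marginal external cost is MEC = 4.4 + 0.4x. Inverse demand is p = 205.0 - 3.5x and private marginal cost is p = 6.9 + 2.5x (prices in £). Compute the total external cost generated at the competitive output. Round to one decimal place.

£363.3

Market equilibrium (private): 6.9 + 2.5x = 205.0 - 3.5x → x_m = 33.0167.
Total external cost = ∫₀^{x_m} (4.4 + 0.4x) dx = 4.4×33.0167 + ½×0.4×33.0167² = 363.2940.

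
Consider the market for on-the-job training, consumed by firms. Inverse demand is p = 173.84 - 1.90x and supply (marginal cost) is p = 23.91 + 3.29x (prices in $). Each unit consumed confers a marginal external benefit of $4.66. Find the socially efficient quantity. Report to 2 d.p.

x* = 29.79

Social marginal benefit = demand + MEB = 178.50 - 1.90x.
Set SMB = MC: 178.50 - 1.90x = 23.91 + 3.29x → x* = 29.7861.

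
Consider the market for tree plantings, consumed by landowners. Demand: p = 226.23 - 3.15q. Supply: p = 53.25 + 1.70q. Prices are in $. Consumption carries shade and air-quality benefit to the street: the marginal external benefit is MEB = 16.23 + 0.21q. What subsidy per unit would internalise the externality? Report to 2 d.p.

subsidy = $24.79 per unit

Social marginal benefit = demand + MEB = 242.46 - 2.94q.
Set SMB = MC: 242.46 - 2.94q = 53.25 + 1.70q → q* = 40.7780.
The Pigouvian subsidy equals MEB at q*: 16.23 + 0.21×40.7780 = 24.7934.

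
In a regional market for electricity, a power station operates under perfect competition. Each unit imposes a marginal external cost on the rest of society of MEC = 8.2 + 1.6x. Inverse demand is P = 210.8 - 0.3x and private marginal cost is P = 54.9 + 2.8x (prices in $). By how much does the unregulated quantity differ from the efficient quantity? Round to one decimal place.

18.9 units

Market equilibrium (private): 54.9 + 2.8x = 210.8 - 0.3x → x_m = 50.2903.
Social marginal cost = private MC + MEC = 63.1 + 4.4x.
Set SMC = demand: 63.1 + 4.4x = 210.8 - 0.3x → x* = 31.4255.
Gap = |50.2903 − 31.4255| = 18.8648.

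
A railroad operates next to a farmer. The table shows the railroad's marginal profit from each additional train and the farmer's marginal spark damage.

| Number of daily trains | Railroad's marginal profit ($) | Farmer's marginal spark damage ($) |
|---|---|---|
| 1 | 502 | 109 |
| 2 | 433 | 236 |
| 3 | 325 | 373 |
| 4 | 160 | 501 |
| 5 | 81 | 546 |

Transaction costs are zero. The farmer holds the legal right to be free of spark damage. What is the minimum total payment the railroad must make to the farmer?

Efficient level: marginal profit ≥ marginal spark damage through level 2, so k* = 2.
With the farmer holding the right, the railroad must at least compensate total damage at k*: 109 + 236 = 345.

$345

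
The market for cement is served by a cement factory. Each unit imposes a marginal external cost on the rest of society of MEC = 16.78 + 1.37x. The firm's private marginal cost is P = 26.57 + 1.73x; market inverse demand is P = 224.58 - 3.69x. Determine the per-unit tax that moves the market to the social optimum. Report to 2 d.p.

Social marginal cost = private MC + MEC = 43.35 + 3.10x.
Set SMC = demand: 43.35 + 3.10x = 224.58 - 3.69x → x* = 26.6907.
The Pigouvian tax equals MEC at x*: 16.78 + 1.37×26.6907 = 53.3463.

tax = 53.35 per unit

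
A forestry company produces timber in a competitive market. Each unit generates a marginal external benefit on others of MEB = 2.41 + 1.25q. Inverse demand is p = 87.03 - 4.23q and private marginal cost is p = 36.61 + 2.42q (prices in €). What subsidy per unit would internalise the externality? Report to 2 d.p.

subsidy = €14.64 per unit

Social marginal cost = private MC − MEB = 34.20 + 1.17q.
Set SMC = demand: 34.20 + 1.17q = 87.03 - 4.23q → q* = 9.7833.
The Pigouvian subsidy equals MEB at q*: 2.41 + 1.25×9.7833 = 14.6391.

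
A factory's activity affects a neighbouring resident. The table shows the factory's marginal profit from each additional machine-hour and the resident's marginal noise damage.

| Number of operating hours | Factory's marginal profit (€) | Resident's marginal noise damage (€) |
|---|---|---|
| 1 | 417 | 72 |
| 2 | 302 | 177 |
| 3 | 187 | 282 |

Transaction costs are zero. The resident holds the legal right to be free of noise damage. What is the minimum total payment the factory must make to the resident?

Efficient level: marginal profit ≥ marginal noise damage through level 2, so k* = 2.
With the resident holding the right, the factory must at least compensate total damage at k*: 72 + 177 = 249.

€249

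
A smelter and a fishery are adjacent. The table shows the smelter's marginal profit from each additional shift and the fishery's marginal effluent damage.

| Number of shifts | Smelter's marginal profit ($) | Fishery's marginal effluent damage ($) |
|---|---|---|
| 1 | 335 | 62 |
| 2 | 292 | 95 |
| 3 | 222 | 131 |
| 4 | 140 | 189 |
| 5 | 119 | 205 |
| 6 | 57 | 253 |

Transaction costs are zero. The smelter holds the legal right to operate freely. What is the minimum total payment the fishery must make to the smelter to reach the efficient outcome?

$316

Left alone the smelter would choose level 6 (marginal profit stays positive).
Efficient level: k* = 3 (marginal profit ≥ marginal effluent damage through 3).
The fishery must at least cover the smelter's forgone profit from cutting 6→3: 140 + 119 + 57 = 316.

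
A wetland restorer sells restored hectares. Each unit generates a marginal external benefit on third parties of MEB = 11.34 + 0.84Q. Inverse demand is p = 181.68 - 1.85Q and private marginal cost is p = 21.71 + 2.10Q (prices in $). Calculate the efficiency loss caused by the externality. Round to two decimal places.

Market equilibrium (private): 21.71 + 2.10Q = 181.68 - 1.85Q → Q_m = 40.4987.
Social marginal cost = private MC − MEB = 10.37 + 1.26Q.
Set SMC = demand: 10.37 + 1.26Q = 181.68 - 1.85Q → Q* = 55.0836.
The loss is the area between SMC and demand from Q* to Q_m; with linear curves that's a triangle of height MEB(Q_m).
DWL = ½ × 14.5849 × 45.3589 = 330.7775.

DWL = $330.78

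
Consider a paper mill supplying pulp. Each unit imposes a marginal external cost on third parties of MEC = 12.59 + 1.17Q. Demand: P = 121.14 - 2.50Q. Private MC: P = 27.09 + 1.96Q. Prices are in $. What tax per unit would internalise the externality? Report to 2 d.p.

Social marginal cost = private MC + MEC = 39.68 + 3.13Q.
Set SMC = demand: 39.68 + 3.13Q = 121.14 - 2.50Q → Q* = 14.4689.
The Pigouvian tax equals MEC at Q*: 12.59 + 1.17×14.4689 = 29.5186.

tax = $29.52 per unit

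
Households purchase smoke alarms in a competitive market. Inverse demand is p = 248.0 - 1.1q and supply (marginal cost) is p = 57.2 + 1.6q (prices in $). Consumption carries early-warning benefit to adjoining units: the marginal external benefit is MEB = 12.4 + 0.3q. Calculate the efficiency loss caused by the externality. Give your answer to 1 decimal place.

DWL = $235.2

Market equilibrium (private): 57.2 + 1.6q = 248.0 - 1.1q → q_m = 70.6667.
Social marginal benefit = demand + MEB = 260.4 - 0.8q.
Set SMB = MC: 260.4 - 0.8q = 57.2 + 1.6q → q* = 84.6667.
Between q* and q_m the wedge SMB − MC runs linearly from 0 to MEB(q_m), so the loss is a triangle.
DWL = ½ × 14.0000 × 33.6000 = 235.2000.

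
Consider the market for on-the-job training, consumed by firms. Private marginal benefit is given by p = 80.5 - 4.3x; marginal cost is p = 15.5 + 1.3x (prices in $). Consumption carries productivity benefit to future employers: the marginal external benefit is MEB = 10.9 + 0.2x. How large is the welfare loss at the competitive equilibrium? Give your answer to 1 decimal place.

Market equilibrium (private): 15.5 + 1.3x = 80.5 - 4.3x → x_m = 11.6071.
Social marginal benefit = demand + MEB = 91.4 - 4.1x.
Set SMB = MC: 91.4 - 4.1x = 15.5 + 1.3x → x* = 14.0556.
The loss is the area between SMB and MC from x* to x_m; with linear curves that's a triangle of height MEB(x_m).
DWL = ½ × 2.4485 × 13.2214 = 16.1863.

DWL = $16.2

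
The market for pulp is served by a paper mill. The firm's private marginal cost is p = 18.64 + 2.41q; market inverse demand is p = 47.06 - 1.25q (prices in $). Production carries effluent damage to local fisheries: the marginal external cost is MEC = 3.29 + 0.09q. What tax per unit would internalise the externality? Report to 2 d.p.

tax = $3.89 per unit

Social marginal cost = private MC + MEC = 21.93 + 2.50q.
Set SMC = demand: 21.93 + 2.50q = 47.06 - 1.25q → q* = 6.7013.
The Pigouvian tax equals MEC at q*: 3.29 + 0.09×6.7013 = 3.8931.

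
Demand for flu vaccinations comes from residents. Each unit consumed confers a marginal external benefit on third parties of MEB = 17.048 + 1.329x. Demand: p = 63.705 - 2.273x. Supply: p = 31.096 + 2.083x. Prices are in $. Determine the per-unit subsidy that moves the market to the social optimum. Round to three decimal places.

subsidy = $38.850 per unit

Social marginal benefit = demand + MEB = 80.753 - 0.944x.
Set SMB = MC: 80.753 - 0.944x = 31.096 + 2.083x → x* = 16.4047.
The Pigouvian subsidy equals MEB at x*: 17.048 + 1.329×16.4047 = 38.8498.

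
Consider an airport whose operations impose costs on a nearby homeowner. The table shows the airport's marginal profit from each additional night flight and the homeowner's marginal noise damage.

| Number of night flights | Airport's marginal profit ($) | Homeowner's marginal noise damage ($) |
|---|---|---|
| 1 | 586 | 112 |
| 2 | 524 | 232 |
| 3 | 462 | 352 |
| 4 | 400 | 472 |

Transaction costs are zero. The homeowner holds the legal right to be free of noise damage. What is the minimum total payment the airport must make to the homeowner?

Efficient level: marginal profit ≥ marginal noise damage through level 3, so k* = 3.
With the homeowner holding the right, the airport must at least compensate total damage at k*: 112 + 232 + 352 = 696.

$696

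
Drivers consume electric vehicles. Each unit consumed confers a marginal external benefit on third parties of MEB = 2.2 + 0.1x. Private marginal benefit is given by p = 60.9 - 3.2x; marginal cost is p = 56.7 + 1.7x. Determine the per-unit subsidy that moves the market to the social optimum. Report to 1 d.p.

Social marginal benefit = demand + MEB = 63.1 - 3.1x.
Set SMB = MC: 63.1 - 3.1x = 56.7 + 1.7x → x* = 1.3333.
The Pigouvian subsidy equals MEB at x*: 2.2 + 0.1×1.3333 = 2.3333.

subsidy = 2.3 per unit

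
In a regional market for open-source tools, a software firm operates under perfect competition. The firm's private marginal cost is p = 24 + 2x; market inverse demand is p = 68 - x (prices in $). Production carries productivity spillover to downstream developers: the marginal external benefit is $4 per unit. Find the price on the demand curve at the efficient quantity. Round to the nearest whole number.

Social marginal cost = private MC − MEB = 20 + 2x.
Set SMC = demand: 20 + 2x = 68 - x → x* = 16.0000.
Consumer price on the demand curve at x*: 68 − 1×16.0000 = 52.0000.

P = $52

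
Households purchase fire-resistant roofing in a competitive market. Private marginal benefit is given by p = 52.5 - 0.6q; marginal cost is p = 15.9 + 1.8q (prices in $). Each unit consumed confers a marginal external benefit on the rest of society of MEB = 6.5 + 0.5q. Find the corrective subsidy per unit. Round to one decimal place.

subsidy = $17.8 per unit

Social marginal benefit = demand + MEB = 59.0 - 0.1q.
Set SMB = MC: 59.0 - 0.1q = 15.9 + 1.8q → q* = 22.6842.
The Pigouvian subsidy equals MEB at q*: 6.5 + 0.5×22.6842 = 17.8421.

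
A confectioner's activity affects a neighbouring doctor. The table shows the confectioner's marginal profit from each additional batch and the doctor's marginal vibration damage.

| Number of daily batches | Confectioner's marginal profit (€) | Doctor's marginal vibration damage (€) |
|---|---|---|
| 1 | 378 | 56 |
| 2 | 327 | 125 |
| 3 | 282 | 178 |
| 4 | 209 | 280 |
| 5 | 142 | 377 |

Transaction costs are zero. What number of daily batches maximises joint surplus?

3

Bargaining reaches the level where marginal profit last exceeds marginal vibration damage.
That holds through level 3 (282 ≥ 178) but not at 4 (209 < 280).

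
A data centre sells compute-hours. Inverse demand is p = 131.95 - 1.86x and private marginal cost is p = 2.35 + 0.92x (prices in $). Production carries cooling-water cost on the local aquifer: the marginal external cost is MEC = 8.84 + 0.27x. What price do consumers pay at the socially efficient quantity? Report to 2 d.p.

P = $58.31

Social marginal cost = private MC + MEC = 11.19 + 1.19x.
Set SMC = demand: 11.19 + 1.19x = 131.95 - 1.86x → x* = 39.5934.
Consumer price on the demand curve at x*: 131.95 − 1.86×39.5934 = 58.3063.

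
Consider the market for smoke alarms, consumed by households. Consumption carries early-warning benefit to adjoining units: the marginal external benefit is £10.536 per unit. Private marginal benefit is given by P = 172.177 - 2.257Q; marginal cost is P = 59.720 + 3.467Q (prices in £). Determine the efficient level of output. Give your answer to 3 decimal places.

Q* = 21.487

Social marginal benefit = demand + MEB = 182.713 - 2.257Q.
Set SMB = MC: 182.713 - 2.257Q = 59.720 + 3.467Q → Q* = 21.4872.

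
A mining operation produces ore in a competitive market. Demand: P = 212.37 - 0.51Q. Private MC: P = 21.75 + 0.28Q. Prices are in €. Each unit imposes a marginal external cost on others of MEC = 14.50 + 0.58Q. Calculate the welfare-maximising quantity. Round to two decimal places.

Q* = 128.55

Social marginal cost = private MC + MEC = 36.25 + 0.86Q.
Set SMC = demand: 36.25 + 0.86Q = 212.37 - 0.51Q → Q* = 128.5547.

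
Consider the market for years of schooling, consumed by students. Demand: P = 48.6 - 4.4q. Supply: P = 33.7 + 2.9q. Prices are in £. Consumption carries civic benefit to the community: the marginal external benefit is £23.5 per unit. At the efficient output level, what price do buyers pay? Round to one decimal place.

Social marginal benefit = demand + MEB = 72.1 - 4.4q.
Set SMB = MC: 72.1 - 4.4q = 33.7 + 2.9q → q* = 5.2603.
Consumer price on the demand curve at q*: 48.6 − 4.4×5.2603 = 25.4547.

P = £25.5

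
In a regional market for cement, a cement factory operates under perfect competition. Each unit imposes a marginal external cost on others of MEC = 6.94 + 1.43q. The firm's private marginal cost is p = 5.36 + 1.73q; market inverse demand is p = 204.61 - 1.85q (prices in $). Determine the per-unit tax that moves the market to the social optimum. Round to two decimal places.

tax = $61.83 per unit

Social marginal cost = private MC + MEC = 12.30 + 3.16q.
Set SMC = demand: 12.30 + 3.16q = 204.61 - 1.85q → q* = 38.3852.
The Pigouvian tax equals MEC at q*: 6.94 + 1.43×38.3852 = 61.8308.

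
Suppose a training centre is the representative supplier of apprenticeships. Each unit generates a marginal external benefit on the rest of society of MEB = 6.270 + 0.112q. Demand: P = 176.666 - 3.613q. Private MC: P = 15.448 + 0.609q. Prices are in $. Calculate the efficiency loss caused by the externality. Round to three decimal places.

DWL = $13.532

Market equilibrium (private): 15.448 + 0.609q = 176.666 - 3.613q → q_m = 38.1852.
Social marginal cost = private MC − MEB = 9.178 + 0.497q.
Set SMC = demand: 9.178 + 0.497q = 176.666 - 3.613q → q* = 40.7513.
The welfare-loss triangle has base |q_m − q*| and height MEB(q_m) (the vertical gap between SMC and demand is zero at q* and MEB at q_m).
DWL = ½ × 2.5661 × 10.5467 = 13.5319.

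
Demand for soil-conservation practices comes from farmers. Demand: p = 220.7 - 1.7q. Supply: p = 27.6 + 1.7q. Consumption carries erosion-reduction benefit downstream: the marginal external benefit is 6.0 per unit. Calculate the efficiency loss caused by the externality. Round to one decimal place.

Market equilibrium (private): 27.6 + 1.7q = 220.7 - 1.7q → q_m = 56.7941.
Social marginal benefit = demand + MEB = 226.7 - 1.7q.
Set SMB = MC: 226.7 - 1.7q = 27.6 + 1.7q → q* = 58.5588.
Between q* and q_m the wedge SMB − MC runs linearly from 0 to MEB(q_m), so the loss is a triangle.
DWL = ½ × 1.7647 × 6.0000 = 5.2941.

DWL = 5.3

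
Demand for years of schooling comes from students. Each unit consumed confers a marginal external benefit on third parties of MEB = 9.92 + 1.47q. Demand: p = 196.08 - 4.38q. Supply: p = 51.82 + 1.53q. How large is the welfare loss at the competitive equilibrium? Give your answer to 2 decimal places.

DWL = 236.24

Market equilibrium (private): 51.82 + 1.53q = 196.08 - 4.38q → q_m = 24.4095.
Social marginal benefit = demand + MEB = 206.00 - 2.91q.
Set SMB = MC: 206.00 - 2.91q = 51.82 + 1.53q → q* = 34.7252.
The welfare-loss triangle has base |q_m − q*| and height MEB(q_m) (the vertical gap between SMB and MC is zero at q* and MEB at q_m).
DWL = ½ × 10.3157 × 45.8019 = 236.2393.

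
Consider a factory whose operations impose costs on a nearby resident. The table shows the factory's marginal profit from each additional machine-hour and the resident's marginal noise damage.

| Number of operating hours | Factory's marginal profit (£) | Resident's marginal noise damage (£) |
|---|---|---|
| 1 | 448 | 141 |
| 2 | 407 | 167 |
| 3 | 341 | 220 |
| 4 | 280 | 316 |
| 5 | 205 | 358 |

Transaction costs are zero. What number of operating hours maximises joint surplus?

Bargaining reaches the level where marginal profit last exceeds marginal noise damage.
That holds through level 3 (341 ≥ 220) but not at 4 (280 < 316).

3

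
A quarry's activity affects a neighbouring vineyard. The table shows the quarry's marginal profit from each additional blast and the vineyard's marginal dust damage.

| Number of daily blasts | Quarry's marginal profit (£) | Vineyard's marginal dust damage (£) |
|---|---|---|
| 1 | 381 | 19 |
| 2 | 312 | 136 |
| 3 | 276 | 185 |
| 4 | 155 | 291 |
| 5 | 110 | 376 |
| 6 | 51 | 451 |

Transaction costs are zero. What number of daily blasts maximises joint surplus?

3

Bargaining reaches the level where marginal profit last exceeds marginal dust damage.
That holds through level 3 (276 ≥ 185) but not at 4 (155 < 291).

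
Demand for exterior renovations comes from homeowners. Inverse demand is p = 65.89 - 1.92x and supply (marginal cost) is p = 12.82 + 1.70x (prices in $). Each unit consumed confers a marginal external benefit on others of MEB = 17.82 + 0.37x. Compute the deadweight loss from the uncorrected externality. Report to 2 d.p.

DWL = $83.12

Market equilibrium (private): 12.82 + 1.70x = 65.89 - 1.92x → x_m = 14.6602.
Social marginal benefit = demand + MEB = 83.71 - 1.55x.
Set SMB = MC: 83.71 - 1.55x = 12.82 + 1.70x → x* = 21.8123.
The welfare-loss triangle has base |x_m − x*| and height MEB(x_m) (the vertical gap between SMB and MC is zero at x* and MEB at x_m).
DWL = ½ × 7.1521 × 23.2443 = 83.1228.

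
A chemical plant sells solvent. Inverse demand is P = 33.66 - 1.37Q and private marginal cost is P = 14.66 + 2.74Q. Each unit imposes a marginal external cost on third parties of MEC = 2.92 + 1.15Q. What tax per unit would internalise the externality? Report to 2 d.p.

Social marginal cost = private MC + MEC = 17.58 + 3.89Q.
Set SMC = demand: 17.58 + 3.89Q = 33.66 - 1.37Q → Q* = 3.0570.
The Pigouvian tax equals MEC at Q*: 2.92 + 1.15×3.0570 = 6.4356.

tax = 6.44 per unit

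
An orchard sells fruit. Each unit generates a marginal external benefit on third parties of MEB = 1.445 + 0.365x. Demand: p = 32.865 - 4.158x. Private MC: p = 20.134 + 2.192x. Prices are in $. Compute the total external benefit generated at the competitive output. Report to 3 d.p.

$3.631

Market equilibrium (private): 20.134 + 2.192x = 32.865 - 4.158x → x_m = 2.0049.
Total external benefit = ∫₀^{x_m} (1.445 + 0.365x) dx = 1.445×2.0049 + ½×0.365×2.0049² = 3.6307.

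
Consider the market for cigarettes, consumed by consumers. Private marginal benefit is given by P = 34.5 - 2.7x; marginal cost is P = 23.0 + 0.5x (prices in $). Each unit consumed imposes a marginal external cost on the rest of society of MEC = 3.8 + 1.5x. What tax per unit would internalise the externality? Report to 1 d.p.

Social marginal benefit = demand − MEC = 30.7 - 4.2x.
Set SMB = MC: 30.7 - 4.2x = 23.0 + 0.5x → x* = 1.6383.
The Pigouvian tax equals MEC at x*: 3.8 + 1.5×1.6383 = 6.2575.

tax = $6.3 per unit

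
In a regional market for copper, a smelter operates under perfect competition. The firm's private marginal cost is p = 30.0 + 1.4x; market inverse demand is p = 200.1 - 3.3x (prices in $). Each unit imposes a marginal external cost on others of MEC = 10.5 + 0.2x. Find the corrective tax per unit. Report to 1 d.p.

Social marginal cost = private MC + MEC = 40.5 + 1.6x.
Set SMC = demand: 40.5 + 1.6x = 200.1 - 3.3x → x* = 32.5714.
The Pigouvian tax equals MEC at x*: 10.5 + 0.2×32.5714 = 17.0143.

tax = $17.0 per unit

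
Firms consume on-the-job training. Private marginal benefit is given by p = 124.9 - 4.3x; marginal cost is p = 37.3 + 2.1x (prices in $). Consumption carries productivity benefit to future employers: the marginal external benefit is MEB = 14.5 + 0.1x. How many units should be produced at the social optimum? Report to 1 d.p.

Social marginal benefit = demand + MEB = 139.4 - 4.2x.
Set SMB = MC: 139.4 - 4.2x = 37.3 + 2.1x → x* = 16.2063.

x* = 16.2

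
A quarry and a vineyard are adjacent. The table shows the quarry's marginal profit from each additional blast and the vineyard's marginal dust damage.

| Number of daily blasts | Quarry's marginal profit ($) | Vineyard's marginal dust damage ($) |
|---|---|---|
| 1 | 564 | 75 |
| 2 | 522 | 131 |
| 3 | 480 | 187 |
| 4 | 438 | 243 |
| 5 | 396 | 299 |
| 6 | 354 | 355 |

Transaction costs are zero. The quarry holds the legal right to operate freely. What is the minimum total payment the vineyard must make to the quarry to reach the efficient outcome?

$354

Left alone the quarry would choose level 6 (marginal profit stays positive).
Efficient level: k* = 5 (marginal profit ≥ marginal dust damage through 5).
The vineyard must at least cover the quarry's forgone profit from cutting 6→5: 354 = 354.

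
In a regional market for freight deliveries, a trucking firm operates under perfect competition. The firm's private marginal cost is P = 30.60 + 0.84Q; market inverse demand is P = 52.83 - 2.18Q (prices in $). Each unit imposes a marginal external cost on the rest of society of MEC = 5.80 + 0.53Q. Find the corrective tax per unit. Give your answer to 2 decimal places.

Social marginal cost = private MC + MEC = 36.40 + 1.37Q.
Set SMC = demand: 36.40 + 1.37Q = 52.83 - 2.18Q → Q* = 4.6282.
The Pigouvian tax equals MEC at Q*: 5.80 + 0.53×4.6282 = 8.2529.

tax = $8.25 per unit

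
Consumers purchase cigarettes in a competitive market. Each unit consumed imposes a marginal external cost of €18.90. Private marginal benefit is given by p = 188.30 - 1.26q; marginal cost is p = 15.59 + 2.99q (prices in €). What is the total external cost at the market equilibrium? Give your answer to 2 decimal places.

€768.05

Market equilibrium (private): 15.59 + 2.99q = 188.30 - 1.26q → q_m = 40.6376.
Total external cost = MEC × q_m = 18.90 × 40.6376 = 768.0506.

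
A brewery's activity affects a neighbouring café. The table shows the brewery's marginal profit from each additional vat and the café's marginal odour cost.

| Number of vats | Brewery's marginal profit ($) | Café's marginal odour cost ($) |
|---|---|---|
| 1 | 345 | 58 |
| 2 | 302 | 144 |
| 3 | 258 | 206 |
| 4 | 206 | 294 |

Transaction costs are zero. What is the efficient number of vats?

3

Bargaining reaches the level where marginal profit last exceeds marginal odour cost.
That holds through level 3 (258 ≥ 206) but not at 4 (206 < 294).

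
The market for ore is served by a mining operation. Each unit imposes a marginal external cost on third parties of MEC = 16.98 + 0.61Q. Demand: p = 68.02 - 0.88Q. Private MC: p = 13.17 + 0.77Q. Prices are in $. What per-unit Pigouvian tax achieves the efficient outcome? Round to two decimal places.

Social marginal cost = private MC + MEC = 30.15 + 1.38Q.
Set SMC = demand: 30.15 + 1.38Q = 68.02 - 0.88Q → Q* = 16.7566.
The Pigouvian tax equals MEC at Q*: 16.98 + 0.61×16.7566 = 27.2015.

tax = $27.20 per unit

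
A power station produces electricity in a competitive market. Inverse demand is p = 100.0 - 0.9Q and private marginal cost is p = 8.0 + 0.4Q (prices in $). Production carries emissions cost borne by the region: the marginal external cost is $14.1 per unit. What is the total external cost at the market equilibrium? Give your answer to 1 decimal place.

$997.8

Market equilibrium (private): 8.0 + 0.4Q = 100.0 - 0.9Q → Q_m = 70.7692.
Total external cost = MEC × Q_m = 14.1 × 70.7692 = 997.8457.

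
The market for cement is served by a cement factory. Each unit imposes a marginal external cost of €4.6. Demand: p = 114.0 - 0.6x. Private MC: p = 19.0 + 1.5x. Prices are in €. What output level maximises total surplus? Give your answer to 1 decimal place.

Social marginal cost = private MC + MEC = 23.6 + 1.5x.
Set SMC = demand: 23.6 + 1.5x = 114.0 - 0.6x → x* = 43.0476.

x* = 43.0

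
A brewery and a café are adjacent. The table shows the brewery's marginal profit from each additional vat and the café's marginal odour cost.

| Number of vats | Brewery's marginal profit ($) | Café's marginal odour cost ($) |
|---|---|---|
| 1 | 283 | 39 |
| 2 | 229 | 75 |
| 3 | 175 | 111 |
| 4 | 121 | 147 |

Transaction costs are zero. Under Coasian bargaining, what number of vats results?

Bargaining reaches the level where marginal profit last exceeds marginal odour cost.
That holds through level 3 (175 ≥ 111) but not at 4 (121 < 147).

3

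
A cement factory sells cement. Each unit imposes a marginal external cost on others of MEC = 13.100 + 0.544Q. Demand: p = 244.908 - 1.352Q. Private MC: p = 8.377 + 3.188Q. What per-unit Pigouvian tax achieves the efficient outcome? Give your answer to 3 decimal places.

tax = 37.008 per unit

Social marginal cost = private MC + MEC = 21.477 + 3.732Q.
Set SMC = demand: 21.477 + 3.732Q = 244.908 - 1.352Q → Q* = 43.9479.
The Pigouvian tax equals MEC at Q*: 13.100 + 0.544×43.9479 = 37.0077.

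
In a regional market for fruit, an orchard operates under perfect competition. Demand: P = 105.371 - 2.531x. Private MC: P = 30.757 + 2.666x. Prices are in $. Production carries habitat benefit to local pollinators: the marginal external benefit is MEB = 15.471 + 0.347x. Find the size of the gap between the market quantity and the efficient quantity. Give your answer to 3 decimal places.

4.217 units

Market equilibrium (private): 30.757 + 2.666x = 105.371 - 2.531x → x_m = 14.3571.
Social marginal cost = private MC − MEB = 15.286 + 2.319x.
Set SMC = demand: 15.286 + 2.319x = 105.371 - 2.531x → x* = 18.5742.
Gap = |14.3571 − 18.5742| = 4.2171.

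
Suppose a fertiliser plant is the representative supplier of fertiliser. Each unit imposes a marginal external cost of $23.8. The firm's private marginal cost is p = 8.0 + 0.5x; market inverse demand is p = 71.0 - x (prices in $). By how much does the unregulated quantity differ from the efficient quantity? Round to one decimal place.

15.9 units

Market equilibrium (private): 8.0 + 0.5x = 71.0 - x → x_m = 42.0000.
Social marginal cost = private MC + MEC = 31.8 + 0.5x.
Set SMC = demand: 31.8 + 0.5x = 71.0 - x → x* = 26.1333.
Gap = |42.0000 − 26.1333| = 15.8667.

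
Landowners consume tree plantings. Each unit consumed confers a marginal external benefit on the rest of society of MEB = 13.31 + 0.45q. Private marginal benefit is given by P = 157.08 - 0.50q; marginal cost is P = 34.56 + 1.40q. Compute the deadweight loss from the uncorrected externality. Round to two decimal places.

DWL = 617.81

Market equilibrium (private): 34.56 + 1.40q = 157.08 - 0.50q → q_m = 64.4842.
Social marginal benefit = demand + MEB = 170.39 - 0.05q.
Set SMB = MC: 170.39 - 0.05q = 34.56 + 1.40q → q* = 93.6759.
The welfare-loss triangle has base |q_m − q*| and height MEB(q_m) (the vertical gap between SMB and MC is zero at q* and MEB at q_m).
DWL = ½ × 29.1917 × 42.3279 = 617.8117.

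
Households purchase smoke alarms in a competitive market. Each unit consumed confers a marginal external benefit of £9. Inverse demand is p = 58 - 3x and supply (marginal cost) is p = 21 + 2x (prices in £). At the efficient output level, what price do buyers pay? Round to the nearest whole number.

P = £30

Social marginal benefit = demand + MEB = 67 - 3x.
Set SMB = MC: 67 - 3x = 21 + 2x → x* = 9.2000.
Consumer price on the demand curve at x*: 58 − 3×9.2000 = 30.4000.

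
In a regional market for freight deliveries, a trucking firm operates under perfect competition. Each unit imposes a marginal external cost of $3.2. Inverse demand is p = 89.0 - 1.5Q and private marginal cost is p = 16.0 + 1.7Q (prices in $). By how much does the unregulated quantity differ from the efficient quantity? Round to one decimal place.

1.0 units

Market equilibrium (private): 16.0 + 1.7Q = 89.0 - 1.5Q → Q_m = 22.8125.
Social marginal cost = private MC + MEC = 19.2 + 1.7Q.
Set SMC = demand: 19.2 + 1.7Q = 89.0 - 1.5Q → Q* = 21.8125.
Gap = |22.8125 − 21.8125| = 1.0000.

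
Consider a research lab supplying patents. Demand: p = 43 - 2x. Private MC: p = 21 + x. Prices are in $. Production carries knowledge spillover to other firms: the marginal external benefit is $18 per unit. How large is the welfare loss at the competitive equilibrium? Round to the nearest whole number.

DWL = $54

Market equilibrium (private): 21 + x = 43 - 2x → x_m = 7.3333.
Social marginal cost = private MC − MEB = 3 + x.
Set SMC = demand: 3 + x = 43 - 2x → x* = 13.3333.
The loss is the area between SMC and demand from x* to x_m; with linear curves that's a triangle of height MEB(x_m).
DWL = ½ × 6.0000 × 18.0000 = 54.0000.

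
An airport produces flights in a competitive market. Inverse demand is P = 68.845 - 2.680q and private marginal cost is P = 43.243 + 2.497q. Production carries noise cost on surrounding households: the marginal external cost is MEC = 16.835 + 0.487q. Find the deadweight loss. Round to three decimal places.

Market equilibrium (private): 43.243 + 2.497q = 68.845 - 2.680q → q_m = 4.9453.
Social marginal cost = private MC + MEC = 60.078 + 2.984q.
Set SMC = demand: 60.078 + 2.984q = 68.845 - 2.680q → q* = 1.5478.
Between q* and q_m the wedge SMC − demand runs linearly from 0 to MEC(q_m), so the loss is a triangle.
DWL = ½ × 3.3975 × 19.2434 = 32.6897.

DWL = 32.690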